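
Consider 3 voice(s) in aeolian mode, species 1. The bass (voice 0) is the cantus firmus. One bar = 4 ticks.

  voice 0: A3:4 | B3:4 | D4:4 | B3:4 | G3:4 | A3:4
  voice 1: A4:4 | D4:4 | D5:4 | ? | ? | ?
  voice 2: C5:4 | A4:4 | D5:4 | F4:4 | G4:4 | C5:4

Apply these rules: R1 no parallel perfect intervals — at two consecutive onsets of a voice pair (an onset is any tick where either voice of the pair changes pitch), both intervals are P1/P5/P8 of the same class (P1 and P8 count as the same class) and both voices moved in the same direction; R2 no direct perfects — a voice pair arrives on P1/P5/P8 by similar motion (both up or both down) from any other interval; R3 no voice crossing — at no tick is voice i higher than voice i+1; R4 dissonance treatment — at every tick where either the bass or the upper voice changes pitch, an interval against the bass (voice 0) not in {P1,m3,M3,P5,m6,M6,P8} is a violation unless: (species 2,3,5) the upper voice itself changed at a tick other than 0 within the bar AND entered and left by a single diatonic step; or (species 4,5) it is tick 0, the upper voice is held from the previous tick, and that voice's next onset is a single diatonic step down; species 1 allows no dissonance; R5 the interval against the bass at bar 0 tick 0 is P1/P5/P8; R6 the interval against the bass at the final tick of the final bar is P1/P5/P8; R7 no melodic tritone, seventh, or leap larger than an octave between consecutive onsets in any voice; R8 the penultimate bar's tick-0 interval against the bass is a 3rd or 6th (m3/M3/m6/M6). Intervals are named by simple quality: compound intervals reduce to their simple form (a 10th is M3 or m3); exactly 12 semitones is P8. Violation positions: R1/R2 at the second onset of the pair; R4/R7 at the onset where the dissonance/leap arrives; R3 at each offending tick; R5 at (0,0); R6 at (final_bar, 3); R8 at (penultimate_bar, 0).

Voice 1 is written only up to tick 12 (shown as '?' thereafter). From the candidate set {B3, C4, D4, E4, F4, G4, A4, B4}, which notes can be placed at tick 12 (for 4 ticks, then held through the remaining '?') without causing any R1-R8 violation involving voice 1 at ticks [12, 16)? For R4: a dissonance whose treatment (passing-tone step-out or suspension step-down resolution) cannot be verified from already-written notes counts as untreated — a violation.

{D4}

B3: violates R1,R7
C4: violates R4,R7
D4: legal
E4: violates R4,R7
F4: violates R1,R4
G4: violates R3
A4: violates R3,R4
B4: violates R1,R3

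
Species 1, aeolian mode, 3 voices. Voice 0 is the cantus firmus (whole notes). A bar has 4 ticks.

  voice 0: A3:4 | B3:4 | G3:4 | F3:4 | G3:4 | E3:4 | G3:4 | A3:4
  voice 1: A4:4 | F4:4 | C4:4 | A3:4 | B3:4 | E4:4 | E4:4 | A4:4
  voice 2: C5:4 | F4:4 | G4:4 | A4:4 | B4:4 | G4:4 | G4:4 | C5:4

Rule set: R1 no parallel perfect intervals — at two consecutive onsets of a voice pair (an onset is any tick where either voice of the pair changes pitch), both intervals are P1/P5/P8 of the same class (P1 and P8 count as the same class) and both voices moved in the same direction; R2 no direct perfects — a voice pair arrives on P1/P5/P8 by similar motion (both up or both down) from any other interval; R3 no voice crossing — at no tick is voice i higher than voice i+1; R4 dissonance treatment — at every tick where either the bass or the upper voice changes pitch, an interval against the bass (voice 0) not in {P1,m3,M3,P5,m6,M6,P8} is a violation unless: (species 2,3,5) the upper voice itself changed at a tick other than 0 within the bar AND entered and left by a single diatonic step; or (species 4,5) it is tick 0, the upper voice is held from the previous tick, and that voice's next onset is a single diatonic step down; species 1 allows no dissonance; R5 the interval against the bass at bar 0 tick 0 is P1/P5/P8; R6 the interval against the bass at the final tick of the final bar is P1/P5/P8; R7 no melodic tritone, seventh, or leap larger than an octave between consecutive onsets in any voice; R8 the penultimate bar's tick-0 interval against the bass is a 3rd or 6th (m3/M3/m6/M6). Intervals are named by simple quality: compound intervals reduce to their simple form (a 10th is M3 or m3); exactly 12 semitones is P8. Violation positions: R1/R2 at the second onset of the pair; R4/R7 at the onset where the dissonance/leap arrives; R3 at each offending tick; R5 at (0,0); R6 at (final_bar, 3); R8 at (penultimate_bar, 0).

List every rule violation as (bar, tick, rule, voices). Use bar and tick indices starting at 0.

bar 0: v0=A3 v1=A4 v2=C5 downbeat m3
bar 1: v0=B3 v1=F4 v2=F4 downbeat TT
bar 2: v0=G3 v1=C4 v2=G4 downbeat P8
bar 3: v0=F3 v1=A3 v2=A4 downbeat M3
bar 4: v0=G3 v1=B3 v2=B4 downbeat M3
bar 5: v0=E3 v1=E4 v2=G4 downbeat m3
bar 6: v0=G3 v1=E4 v2=G4 downbeat P8
bar 7: v0=A3 v1=A4 v2=C5 downbeat m3
  -> R5 @ bar 0 tick 0 v(0, 2): opens on m3
  -> R2 @ bar 1 tick 0 v(1, 2): A4/C5 m3 -> F4/F4 P1 similar
  -> R4 @ bar 1 tick 0 v(0, 1): B3/F4 TT untreated
  -> R4 @ bar 1 tick 0 v(0, 2): B3/F4 TT untreated
  -> R4 @ bar 2 tick 0 v(0, 1): G3/C4 P4 untreated
  -> R1 @ bar 4 tick 0 v(1, 2): A3/A4 P8 -> B3/B4 P8 similar
  -> R8 @ bar 6 tick 0 v(0, 2): penult P8 not 3rd/6th
  -> R2 @ bar 7 tick 0 v(0, 1): G3/E4 M6 -> A3/A4 P8 similar
  -> R6 @ bar 7 tick 3 v(0, 2): closes on m3

(0, 0, R5, (0, 2))
(1, 0, R2, (1, 2))
(1, 0, R4, (0, 1))
(1, 0, R4, (0, 2))
(2, 0, R4, (0, 1))
(4, 0, R1, (1, 2))
(6, 0, R8, (0, 2))
(7, 0, R2, (0, 1))
(7, 3, R6, (0, 2))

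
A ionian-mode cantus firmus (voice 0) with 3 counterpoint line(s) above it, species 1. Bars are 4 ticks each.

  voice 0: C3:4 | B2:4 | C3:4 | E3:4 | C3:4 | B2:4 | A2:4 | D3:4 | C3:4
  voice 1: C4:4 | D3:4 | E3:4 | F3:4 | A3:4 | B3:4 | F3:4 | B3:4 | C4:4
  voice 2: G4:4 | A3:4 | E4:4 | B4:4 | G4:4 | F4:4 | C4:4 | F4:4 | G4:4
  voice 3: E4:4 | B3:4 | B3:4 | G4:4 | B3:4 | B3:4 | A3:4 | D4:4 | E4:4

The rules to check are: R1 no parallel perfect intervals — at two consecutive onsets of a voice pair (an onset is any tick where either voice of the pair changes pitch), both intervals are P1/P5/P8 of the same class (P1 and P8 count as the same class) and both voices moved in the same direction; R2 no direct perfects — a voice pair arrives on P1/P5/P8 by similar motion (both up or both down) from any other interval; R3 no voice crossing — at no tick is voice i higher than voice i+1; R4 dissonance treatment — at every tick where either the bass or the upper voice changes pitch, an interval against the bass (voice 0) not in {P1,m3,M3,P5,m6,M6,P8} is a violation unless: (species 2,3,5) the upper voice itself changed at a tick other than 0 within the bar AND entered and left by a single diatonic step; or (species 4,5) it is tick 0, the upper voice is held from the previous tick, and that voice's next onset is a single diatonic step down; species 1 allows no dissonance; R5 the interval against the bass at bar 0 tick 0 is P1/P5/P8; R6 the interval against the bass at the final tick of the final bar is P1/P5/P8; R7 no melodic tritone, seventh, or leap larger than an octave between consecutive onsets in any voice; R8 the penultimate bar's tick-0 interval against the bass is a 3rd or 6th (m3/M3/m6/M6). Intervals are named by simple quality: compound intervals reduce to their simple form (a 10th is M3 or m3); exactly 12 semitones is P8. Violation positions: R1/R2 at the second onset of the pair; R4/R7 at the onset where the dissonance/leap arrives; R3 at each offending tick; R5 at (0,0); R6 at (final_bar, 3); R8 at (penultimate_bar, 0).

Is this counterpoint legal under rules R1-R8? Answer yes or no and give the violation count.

No (53 violations)

bar 0: v0=C3 v1=C4 v2=G4 v3=E4 (M3)
bar 1: v0=B2 v1=D3 v2=A3 v3=B3 (P8)
bar 2: v0=C3 v1=E3 v2=E4 v3=B3 (M7)
bar 3: v0=E3 v1=F3 v2=B4 v3=G4 (m3)
bar 4: v0=C3 v1=A3 v2=G4 v3=B3 (M7)
bar 5: v0=B2 v1=B3 v2=F4 v3=B3 (P8)
bar 6: v0=A2 v1=F3 v2=C4 v3=A3 (P8)
bar 7: v0=D3 v1=B3 v2=F4 v3=D4 (P8)
bar 8: v0=C3 v1=C4 v2=G4 v3=E4 (M3)
  R3 @ bar0.0: G4 above E4
  R5 @ bar0.0: opens on M3
  R3 @ bar0.1: G4 above E4
  R3 @ bar0.2: G4 above E4
  R3 @ bar0.3: G4 above E4
  R1 @ bar1.0: C4/G4 P5 -> D3/A3 P5 similar
  R2 @ bar1.0: C3/E4 M3 -> B2/B3 P8 similar
  R4 @ bar1.0: B2/A3 m7 untreated
  R7 @ bar1.0: C4->D3 leap 10st
  R7 @ bar1.0: G4->A3 leap 10st
  R2 @ bar2.0: D3/A3 P5 -> E3/E4 P8 similar
  R3 @ bar2.0: E4 above B3
  R4 @ bar2.0: C3/B3 M7 untreated
  R3 @ bar2.1: E4 above B3
  R3 @ bar2.2: E4 above B3
  R3 @ bar2.3: E4 above B3
  R2 @ bar3.0: C3/E4 M3 -> E3/B4 P5 similar
  R3 @ bar3.0: B4 above G4
  R4 @ bar3.0: E3/F3 m2 untreated
  R3 @ bar3.1: B4 above G4
  R3 @ bar3.2: B4 above G4
  R3 @ bar3.3: B4 above G4
  R1 @ bar4.0: E3/B4 P5 -> C3/G4 P5 similar
  R3 @ bar4.0: G4 above B3
  R4 @ bar4.0: C3/B3 M7 untreated
  R3 @ bar4.1: G4 above B3
  R3 @ bar4.2: G4 above B3
  R3 @ bar4.3: G4 above B3
  R3 @ bar5.0: F4 above B3
  R4 @ bar5.0: B2/F4 TT untreated
  R3 @ bar5.1: F4 above B3
  R3 @ bar5.2: F4 above B3
  R3 @ bar5.3: F4 above B3
  R1 @ bar6.0: B2/B3 P8 -> A2/A3 P8 similar
  R2 @ bar6.0: B3/F4 TT -> F3/C4 P5 similar
  R3 @ bar6.0: C4 above A3
  R7 @ bar6.0: B3->F3 leap 6st
  R3 @ bar6.1: C4 above A3
  R3 @ bar6.2: C4 above A3
  R3 @ bar6.3: C4 above A3
  R1 @ bar7.0: A2/A3 P8 -> D3/D4 P8 similar
  R3 @ bar7.0: F4 above D4
  R7 @ bar7.0: F3->B3 leap 6st
  R8 @ bar7.0: penult P8 not 3rd/6th
  R3 @ bar7.1: F4 above D4
  R3 @ bar7.2: F4 above D4
  R3 @ bar7.3: F4 above D4
  R2 @ bar8.0: B3/F4 TT -> C4/G4 P5 similar
  R3 @ bar8.0: G4 above E4
  R3 @ bar8.1: G4 above E4
  R3 @ bar8.2: G4 above E4
  R3 @ bar8.3: G4 above E4
  R6 @ bar8.3: closes on M3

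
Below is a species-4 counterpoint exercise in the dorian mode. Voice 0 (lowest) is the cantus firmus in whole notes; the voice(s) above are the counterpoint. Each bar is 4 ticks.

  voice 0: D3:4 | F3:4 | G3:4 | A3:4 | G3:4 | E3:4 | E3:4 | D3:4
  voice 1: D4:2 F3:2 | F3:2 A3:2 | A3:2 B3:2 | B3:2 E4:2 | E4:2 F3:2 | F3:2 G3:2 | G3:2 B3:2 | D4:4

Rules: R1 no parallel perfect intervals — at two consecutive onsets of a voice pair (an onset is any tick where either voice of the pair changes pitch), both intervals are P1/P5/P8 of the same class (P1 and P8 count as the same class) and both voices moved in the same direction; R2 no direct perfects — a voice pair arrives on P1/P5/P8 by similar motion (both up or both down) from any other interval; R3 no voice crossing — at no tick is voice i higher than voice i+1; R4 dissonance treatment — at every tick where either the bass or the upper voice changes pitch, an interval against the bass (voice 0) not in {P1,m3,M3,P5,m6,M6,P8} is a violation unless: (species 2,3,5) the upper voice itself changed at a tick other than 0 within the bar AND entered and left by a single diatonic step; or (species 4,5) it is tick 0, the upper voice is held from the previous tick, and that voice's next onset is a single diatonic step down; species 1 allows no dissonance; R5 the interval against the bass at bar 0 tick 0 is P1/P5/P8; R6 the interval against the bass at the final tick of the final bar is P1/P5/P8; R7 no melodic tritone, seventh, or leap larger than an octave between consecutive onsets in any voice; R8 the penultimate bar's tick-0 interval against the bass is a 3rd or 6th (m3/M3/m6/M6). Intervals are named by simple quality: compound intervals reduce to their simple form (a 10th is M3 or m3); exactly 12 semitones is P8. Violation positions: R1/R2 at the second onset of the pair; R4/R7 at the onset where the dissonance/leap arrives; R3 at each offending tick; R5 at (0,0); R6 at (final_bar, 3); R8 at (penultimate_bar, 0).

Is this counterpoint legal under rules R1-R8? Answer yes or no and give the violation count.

No (7 violations)

bar 0: v0=D3 v1=D4 (P8)
bar 1: v0=F3 v1=F3 (P1)
bar 2: v0=G3 v1=A3 (M2)
bar 3: v0=A3 v1=B3 (M2)
bar 4: v0=G3 v1=E4 (M6)
bar 5: v0=E3 v1=F3 (m2)
bar 6: v0=E3 v1=G3 (m3)
bar 7: v0=D3 v1=D4 (P8)
  R4 @ bar2.0: G3/A3 M2 untreated
  R4 @ bar3.0: A3/B3 M2 untreated
  R3 @ bar4.2: G3 above F3
  R4 @ bar4.2: G3/F3 M2 untreated
  R7 @ bar4.2: E4->F3 leap 11st
  R3 @ bar4.3: G3 above F3
  R4 @ bar5.0: E3/F3 m2 untreated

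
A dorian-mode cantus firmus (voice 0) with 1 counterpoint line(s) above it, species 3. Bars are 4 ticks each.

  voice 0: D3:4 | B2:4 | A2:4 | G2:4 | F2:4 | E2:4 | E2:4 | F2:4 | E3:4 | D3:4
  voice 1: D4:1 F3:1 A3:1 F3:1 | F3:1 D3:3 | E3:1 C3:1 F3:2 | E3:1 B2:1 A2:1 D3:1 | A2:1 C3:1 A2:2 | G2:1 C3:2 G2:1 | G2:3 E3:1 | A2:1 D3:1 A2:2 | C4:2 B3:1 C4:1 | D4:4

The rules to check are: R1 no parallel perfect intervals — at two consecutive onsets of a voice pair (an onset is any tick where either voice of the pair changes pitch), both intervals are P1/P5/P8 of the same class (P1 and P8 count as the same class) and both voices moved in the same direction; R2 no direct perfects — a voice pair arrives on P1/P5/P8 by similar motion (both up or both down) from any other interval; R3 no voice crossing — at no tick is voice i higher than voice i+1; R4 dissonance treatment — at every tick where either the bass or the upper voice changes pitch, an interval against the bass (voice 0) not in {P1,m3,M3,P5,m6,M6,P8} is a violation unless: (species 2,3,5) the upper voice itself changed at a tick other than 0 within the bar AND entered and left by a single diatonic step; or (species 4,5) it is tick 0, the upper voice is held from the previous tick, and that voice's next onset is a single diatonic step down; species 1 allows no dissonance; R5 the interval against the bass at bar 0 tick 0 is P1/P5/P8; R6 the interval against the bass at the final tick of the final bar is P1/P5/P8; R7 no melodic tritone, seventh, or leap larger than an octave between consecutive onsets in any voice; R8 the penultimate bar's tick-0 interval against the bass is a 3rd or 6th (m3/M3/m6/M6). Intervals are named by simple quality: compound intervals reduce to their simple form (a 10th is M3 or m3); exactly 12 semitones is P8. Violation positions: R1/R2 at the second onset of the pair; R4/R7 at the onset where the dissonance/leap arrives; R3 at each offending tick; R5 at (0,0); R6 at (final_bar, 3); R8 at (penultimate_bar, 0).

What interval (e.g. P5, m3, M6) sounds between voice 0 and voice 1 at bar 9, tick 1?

P8

voice 0=D3 voice 1=D4 -> P8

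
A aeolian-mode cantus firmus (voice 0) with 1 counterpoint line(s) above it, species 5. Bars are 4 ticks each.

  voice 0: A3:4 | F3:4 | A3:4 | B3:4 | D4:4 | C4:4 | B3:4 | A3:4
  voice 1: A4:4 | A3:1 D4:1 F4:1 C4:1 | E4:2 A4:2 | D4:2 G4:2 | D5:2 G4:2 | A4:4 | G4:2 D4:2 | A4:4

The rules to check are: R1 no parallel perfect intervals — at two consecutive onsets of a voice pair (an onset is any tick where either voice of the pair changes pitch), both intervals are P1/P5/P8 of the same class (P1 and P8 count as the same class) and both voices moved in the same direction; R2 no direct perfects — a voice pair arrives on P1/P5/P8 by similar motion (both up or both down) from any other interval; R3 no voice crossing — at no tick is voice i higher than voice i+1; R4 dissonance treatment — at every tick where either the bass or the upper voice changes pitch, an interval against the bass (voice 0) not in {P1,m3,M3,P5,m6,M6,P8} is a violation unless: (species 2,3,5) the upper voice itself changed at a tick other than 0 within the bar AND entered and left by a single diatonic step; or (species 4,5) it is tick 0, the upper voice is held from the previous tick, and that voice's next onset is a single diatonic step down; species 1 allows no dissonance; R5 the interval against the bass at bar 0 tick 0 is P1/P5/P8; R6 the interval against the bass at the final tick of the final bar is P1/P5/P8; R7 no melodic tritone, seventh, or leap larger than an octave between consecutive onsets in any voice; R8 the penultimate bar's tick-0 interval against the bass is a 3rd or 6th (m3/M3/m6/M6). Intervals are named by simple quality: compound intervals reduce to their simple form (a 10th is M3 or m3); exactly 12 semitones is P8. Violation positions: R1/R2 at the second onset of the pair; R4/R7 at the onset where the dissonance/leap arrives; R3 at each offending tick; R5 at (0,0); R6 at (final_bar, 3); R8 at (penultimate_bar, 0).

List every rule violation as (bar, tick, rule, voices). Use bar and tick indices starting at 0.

bar 0: v0=A3 v1=A4 downbeat P8
bar 1: v0=F3 v1=A3 downbeat M3
bar 2: v0=A3 v1=E4 downbeat P5
bar 3: v0=B3 v1=D4 downbeat m3
bar 4: v0=D4 v1=D5 downbeat P8
bar 5: v0=C4 v1=A4 downbeat M6
bar 6: v0=B3 v1=G4 downbeat m6
bar 7: v0=A3 v1=A4 downbeat P8
  -> R1 @ bar 2 tick 0 v(0, 1): F3/C4 P5 -> A3/E4 P5 similar
  -> R2 @ bar 4 tick 0 v(0, 1): B3/G4 m6 -> D4/D5 P8 similar
  -> R4 @ bar 4 tick 2 v(0, 1): D4/G4 P4 untreated

(2, 0, R1, (0, 1))
(4, 0, R2, (0, 1))
(4, 2, R4, (0, 1))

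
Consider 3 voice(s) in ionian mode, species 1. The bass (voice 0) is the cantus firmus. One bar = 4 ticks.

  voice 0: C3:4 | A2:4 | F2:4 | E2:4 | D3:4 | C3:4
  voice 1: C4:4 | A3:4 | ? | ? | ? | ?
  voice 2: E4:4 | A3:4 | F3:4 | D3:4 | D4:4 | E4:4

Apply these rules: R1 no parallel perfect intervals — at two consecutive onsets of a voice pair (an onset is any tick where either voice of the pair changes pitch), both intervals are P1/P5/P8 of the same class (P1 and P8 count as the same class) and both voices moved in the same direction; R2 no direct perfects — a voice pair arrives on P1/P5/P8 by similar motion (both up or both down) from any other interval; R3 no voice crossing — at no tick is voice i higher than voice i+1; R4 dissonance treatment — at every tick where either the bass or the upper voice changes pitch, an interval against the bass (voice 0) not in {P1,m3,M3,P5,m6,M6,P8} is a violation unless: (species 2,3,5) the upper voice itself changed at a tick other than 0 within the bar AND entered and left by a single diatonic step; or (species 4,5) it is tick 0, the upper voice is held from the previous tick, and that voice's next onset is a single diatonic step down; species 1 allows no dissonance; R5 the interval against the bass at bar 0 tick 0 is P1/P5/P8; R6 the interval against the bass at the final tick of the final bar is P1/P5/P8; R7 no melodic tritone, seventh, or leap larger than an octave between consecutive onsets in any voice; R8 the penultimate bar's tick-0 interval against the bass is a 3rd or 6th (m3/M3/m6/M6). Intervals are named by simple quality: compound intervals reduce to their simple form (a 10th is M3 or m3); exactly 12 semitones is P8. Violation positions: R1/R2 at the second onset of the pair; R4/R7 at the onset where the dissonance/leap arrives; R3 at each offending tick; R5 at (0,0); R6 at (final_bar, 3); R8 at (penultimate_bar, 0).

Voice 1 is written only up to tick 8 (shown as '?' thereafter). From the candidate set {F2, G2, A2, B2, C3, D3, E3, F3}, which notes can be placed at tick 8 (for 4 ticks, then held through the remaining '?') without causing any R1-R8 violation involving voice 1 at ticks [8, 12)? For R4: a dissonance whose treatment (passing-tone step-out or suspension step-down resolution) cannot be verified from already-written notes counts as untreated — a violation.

{A2, D3}

F2: violates R1,R7
G2: violates R4,R7
A2: legal
B2: violates R4,R7
C3: violates R2
D3: legal
E3: violates R4
F3: violates R1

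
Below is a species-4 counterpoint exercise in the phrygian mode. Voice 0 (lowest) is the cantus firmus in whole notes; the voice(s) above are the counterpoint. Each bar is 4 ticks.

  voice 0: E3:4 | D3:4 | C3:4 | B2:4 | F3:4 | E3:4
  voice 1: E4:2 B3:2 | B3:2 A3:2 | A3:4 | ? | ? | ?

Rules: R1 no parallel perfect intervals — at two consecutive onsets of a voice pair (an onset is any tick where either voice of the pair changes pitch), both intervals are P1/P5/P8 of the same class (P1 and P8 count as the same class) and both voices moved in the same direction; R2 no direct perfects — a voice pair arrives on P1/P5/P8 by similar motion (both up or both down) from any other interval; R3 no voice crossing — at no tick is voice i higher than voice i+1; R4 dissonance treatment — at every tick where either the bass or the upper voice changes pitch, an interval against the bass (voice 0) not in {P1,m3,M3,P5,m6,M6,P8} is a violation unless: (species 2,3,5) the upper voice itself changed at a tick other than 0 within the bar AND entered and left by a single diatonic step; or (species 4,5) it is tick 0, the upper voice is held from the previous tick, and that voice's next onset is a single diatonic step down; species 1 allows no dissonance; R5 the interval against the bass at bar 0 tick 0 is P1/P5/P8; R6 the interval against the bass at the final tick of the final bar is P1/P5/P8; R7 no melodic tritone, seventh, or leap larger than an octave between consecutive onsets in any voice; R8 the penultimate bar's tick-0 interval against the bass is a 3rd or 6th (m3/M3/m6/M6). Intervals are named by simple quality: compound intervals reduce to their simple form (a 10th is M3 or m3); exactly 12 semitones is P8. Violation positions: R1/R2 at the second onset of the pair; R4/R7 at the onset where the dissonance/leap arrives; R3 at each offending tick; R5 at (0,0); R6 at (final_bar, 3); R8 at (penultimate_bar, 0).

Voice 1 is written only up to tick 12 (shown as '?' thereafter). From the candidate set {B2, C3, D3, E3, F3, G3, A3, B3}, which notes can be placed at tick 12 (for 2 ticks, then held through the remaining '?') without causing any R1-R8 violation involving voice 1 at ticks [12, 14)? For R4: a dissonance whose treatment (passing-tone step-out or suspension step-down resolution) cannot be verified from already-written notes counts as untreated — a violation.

B2: violates R2,R7
C3: violates R4
D3: legal
E3: violates R4
F3: violates R4
G3: legal
A3: violates R4
B3: legal

{B3, D3, G3}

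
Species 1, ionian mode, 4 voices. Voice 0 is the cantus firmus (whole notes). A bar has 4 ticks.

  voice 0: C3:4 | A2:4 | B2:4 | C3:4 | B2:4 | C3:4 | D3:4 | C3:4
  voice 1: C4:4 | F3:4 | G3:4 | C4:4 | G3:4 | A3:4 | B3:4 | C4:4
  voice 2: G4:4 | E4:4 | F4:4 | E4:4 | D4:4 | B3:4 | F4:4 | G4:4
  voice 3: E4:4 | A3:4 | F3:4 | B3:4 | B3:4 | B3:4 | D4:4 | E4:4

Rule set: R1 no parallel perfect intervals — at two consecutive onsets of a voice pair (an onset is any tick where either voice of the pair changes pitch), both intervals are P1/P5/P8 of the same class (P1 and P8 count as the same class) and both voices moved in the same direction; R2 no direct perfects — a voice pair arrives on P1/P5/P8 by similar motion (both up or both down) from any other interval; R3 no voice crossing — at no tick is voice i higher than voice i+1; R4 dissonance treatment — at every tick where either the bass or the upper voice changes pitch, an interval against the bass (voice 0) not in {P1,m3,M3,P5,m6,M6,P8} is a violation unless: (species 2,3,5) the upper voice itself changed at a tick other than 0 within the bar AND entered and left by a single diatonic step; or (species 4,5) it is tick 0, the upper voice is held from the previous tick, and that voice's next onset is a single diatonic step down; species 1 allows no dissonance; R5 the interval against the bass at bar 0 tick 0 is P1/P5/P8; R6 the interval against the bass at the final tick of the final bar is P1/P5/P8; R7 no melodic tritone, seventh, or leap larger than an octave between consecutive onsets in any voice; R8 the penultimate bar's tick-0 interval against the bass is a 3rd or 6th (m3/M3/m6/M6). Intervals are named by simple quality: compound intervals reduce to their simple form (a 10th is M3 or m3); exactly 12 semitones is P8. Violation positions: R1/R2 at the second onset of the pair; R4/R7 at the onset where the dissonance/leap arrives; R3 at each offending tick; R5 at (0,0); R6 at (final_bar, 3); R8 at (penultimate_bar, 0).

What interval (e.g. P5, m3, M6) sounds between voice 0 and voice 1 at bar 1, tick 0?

voice 0=A2 voice 1=F3 -> m6

m6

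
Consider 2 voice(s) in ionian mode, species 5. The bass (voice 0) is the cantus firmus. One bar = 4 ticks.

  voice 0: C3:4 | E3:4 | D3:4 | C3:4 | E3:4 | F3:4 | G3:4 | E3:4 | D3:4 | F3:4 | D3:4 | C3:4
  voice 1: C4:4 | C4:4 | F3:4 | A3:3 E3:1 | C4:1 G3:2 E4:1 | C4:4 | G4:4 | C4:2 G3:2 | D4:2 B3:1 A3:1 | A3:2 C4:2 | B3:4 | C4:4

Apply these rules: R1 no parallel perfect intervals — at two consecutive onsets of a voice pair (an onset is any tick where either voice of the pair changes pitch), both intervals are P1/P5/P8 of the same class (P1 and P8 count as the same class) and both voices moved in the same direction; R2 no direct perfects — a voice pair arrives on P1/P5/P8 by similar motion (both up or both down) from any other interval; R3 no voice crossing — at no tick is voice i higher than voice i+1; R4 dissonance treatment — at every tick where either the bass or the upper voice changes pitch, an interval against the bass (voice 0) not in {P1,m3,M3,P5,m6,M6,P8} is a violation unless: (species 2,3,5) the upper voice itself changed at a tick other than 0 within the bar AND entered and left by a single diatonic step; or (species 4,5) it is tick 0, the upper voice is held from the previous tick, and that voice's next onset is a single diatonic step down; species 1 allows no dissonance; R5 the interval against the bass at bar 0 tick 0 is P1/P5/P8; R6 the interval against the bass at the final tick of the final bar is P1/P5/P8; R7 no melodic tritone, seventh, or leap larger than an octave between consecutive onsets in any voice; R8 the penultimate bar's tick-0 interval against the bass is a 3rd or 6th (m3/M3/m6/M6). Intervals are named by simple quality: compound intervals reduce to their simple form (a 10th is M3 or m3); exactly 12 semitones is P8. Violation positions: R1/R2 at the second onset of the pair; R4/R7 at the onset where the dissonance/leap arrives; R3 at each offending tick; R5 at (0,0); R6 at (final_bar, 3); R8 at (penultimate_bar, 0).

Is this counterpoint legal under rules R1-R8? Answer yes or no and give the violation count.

bar 0: v0=C3 v1=C4 (P8)
bar 1: v0=E3 v1=C4 (m6)
bar 2: v0=D3 v1=F3 (m3)
bar 3: v0=C3 v1=A3 (M6)
bar 4: v0=E3 v1=C4 (m6)
bar 5: v0=F3 v1=C4 (P5)
bar 6: v0=G3 v1=G4 (P8)
bar 7: v0=E3 v1=C4 (m6)
bar 8: v0=D3 v1=D4 (P8)
bar 9: v0=F3 v1=A3 (M3)
bar 10: v0=D3 v1=B3 (M6)
bar 11: v0=C3 v1=C4 (P8)
  R2 @ bar6.0: F3/C4 P5 -> G3/G4 P8 similar

No (1 violations)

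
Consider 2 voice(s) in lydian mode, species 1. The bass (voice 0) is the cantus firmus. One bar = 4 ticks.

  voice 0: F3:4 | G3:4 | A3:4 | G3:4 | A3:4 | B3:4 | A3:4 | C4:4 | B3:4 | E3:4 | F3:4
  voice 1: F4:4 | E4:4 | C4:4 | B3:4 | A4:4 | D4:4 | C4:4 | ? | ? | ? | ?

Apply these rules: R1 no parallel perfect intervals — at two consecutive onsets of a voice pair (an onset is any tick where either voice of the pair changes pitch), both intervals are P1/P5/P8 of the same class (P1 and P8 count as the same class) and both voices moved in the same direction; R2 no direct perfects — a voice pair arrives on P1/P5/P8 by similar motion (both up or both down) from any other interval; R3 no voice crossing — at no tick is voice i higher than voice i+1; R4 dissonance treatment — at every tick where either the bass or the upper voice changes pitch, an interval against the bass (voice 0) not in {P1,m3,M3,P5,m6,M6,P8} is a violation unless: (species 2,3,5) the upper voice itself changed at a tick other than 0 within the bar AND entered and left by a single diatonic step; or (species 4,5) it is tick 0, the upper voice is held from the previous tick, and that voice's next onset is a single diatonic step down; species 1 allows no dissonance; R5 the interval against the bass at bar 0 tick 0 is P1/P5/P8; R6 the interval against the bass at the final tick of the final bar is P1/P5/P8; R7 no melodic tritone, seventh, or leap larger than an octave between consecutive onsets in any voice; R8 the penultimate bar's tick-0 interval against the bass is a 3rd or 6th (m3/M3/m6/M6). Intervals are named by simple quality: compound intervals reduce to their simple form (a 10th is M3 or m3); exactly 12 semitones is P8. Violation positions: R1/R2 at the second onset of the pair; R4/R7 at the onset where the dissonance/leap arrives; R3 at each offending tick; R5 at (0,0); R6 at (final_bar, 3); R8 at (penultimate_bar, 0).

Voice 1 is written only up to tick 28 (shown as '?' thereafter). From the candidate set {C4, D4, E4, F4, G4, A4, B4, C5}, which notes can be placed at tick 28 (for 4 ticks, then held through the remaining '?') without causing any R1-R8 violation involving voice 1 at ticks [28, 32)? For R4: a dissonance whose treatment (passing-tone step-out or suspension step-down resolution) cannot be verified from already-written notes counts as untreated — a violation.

C4: legal
D4: violates R4
E4: legal
F4: violates R4
G4: violates R2
A4: legal
B4: violates R4,R7
C5: violates R2

{A4, C4, E4}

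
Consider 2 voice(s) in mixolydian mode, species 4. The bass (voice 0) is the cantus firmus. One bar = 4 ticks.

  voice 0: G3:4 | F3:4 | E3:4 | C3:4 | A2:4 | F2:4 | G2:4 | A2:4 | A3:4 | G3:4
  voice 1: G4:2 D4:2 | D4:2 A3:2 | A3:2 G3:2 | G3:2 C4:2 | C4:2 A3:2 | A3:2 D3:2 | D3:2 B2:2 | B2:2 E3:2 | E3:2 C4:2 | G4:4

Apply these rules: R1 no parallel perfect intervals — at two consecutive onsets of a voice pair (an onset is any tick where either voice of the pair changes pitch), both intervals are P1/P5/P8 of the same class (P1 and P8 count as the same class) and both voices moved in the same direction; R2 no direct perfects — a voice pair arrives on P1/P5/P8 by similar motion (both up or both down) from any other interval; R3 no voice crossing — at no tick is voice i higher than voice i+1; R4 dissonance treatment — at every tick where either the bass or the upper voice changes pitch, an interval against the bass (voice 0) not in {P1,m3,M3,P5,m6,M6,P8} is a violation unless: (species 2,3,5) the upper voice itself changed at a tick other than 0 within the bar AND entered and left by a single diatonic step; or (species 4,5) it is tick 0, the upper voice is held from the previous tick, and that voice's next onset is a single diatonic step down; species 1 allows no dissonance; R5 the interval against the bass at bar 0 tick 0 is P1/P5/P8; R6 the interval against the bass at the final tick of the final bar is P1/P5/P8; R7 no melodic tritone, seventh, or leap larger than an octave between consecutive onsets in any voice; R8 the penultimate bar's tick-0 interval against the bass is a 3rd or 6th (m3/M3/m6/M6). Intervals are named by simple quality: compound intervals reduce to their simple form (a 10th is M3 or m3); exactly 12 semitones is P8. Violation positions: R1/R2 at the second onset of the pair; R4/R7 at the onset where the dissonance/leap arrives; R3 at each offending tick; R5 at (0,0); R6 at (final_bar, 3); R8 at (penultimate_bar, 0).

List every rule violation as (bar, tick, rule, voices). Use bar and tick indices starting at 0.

(7, 0, R4, (0, 1))
(8, 0, R3, (0, 1))
(8, 0, R4, (0, 1))
(8, 0, R8, (0, 1))
(8, 1, R3, (0, 1))

bar 0: v0=G3 v1=G4 downbeat P8
bar 1: v0=F3 v1=D4 downbeat M6
bar 2: v0=E3 v1=A3 downbeat P4
bar 3: v0=C3 v1=G3 downbeat P5
bar 4: v0=A2 v1=C4 downbeat m3
bar 5: v0=F2 v1=A3 downbeat M3
bar 6: v0=G2 v1=D3 downbeat P5
bar 7: v0=A2 v1=B2 downbeat M2
bar 8: v0=A3 v1=E3 downbeat P4
bar 9: v0=G3 v1=G4 downbeat P8
  -> R4 @ bar 7 tick 0 v(0, 1): A2/B2 M2 untreated
  -> R3 @ bar 8 tick 0 v(0, 1): A3 above E3
  -> R4 @ bar 8 tick 0 v(0, 1): A3/E3 P4 untreated
  -> R8 @ bar 8 tick 0 v(0, 1): penult P4 not 3rd/6th
  -> R3 @ bar 8 tick 1 v(0, 1): A3 above E3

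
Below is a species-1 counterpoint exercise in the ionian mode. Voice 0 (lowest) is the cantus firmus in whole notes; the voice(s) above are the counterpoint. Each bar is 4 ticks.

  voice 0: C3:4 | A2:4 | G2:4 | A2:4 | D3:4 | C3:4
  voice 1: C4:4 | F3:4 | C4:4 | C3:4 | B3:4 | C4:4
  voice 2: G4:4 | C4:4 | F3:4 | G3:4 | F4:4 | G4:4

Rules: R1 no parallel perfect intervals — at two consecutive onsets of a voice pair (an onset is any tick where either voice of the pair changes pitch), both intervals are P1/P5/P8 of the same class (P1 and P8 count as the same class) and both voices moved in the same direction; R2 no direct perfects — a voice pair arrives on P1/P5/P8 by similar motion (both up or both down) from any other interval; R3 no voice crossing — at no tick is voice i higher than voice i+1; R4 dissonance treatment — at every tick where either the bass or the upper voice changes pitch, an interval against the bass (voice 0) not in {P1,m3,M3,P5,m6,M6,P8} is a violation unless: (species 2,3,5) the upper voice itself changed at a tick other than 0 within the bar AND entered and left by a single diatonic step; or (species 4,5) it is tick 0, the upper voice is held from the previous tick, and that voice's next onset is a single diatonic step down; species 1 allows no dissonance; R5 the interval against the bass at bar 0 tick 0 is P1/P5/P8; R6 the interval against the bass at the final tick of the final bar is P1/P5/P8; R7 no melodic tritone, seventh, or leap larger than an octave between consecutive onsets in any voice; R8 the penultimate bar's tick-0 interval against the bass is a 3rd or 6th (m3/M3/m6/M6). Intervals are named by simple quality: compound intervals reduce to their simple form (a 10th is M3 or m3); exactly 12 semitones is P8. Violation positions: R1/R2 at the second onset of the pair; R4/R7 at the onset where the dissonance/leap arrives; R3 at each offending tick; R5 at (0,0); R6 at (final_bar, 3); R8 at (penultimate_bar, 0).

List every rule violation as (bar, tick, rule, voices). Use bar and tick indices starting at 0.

bar 0: v0=C3 v1=C4 v2=G4 downbeat P5
bar 1: v0=A2 v1=F3 v2=C4 downbeat m3
bar 2: v0=G2 v1=C4 v2=F3 downbeat m7
bar 3: v0=A2 v1=C3 v2=G3 downbeat m7
bar 4: v0=D3 v1=B3 v2=F4 downbeat m3
bar 5: v0=C3 v1=C4 v2=G4 downbeat P5
  -> R1 @ bar 1 tick 0 v(1, 2): C4/G4 P5 -> F3/C4 P5 similar
  -> R3 @ bar 2 tick 0 v(1, 2): C4 above F3
  -> R4 @ bar 2 tick 0 v(0, 1): G2/C4 P4 untreated
  -> R4 @ bar 2 tick 0 v(0, 2): G2/F3 m7 untreated
  -> R3 @ bar 2 tick 1 v(1, 2): C4 above F3
  -> R3 @ bar 2 tick 2 v(1, 2): C4 above F3
  -> R3 @ bar 2 tick 3 v(1, 2): C4 above F3
  -> R4 @ bar 3 tick 0 v(0, 2): A2/G3 m7 untreated
  -> R7 @ bar 4 tick 0 v(1,): C3->B3 leap 11st
  -> R7 @ bar 4 tick 0 v(2,): G3->F4 leap 10st
  -> R2 @ bar 5 tick 0 v(1, 2): B3/F4 TT -> C4/G4 P5 similar

(1, 0, R1, (1, 2))
(2, 0, R3, (1, 2))
(2, 0, R4, (0, 1))
(2, 0, R4, (0, 2))
(2, 1, R3, (1, 2))
(2, 2, R3, (1, 2))
(2, 3, R3, (1, 2))
(3, 0, R4, (0, 2))
(4, 0, R7, (1,))
(4, 0, R7, (2,))
(5, 0, R2, (1, 2))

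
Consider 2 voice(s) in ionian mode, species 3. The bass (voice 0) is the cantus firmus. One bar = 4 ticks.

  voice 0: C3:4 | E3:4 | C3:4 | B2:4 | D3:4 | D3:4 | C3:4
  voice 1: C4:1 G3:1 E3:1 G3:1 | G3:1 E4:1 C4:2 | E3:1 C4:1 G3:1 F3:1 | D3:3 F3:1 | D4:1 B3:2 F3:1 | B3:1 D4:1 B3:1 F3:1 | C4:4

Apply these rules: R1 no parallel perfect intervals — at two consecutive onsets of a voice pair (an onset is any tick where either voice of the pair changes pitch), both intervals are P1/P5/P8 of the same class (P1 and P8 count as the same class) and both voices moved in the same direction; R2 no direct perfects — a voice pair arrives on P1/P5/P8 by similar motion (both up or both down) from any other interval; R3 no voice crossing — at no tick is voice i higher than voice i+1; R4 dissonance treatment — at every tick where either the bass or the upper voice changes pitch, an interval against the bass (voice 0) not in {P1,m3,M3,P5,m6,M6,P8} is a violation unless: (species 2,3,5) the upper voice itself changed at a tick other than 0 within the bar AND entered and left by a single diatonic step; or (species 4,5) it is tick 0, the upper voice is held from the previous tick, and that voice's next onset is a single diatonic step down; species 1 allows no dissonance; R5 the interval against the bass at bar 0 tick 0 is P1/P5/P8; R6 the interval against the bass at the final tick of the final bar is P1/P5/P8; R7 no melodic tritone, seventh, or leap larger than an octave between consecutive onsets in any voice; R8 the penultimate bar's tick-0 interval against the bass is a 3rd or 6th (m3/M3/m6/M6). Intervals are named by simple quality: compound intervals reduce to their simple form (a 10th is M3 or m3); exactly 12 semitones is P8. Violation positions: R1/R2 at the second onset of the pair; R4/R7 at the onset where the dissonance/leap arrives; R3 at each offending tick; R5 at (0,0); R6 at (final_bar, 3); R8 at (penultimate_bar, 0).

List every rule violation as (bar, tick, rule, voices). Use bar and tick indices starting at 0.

(2, 3, R4, (0, 1))
(3, 3, R4, (0, 1))
(4, 0, R2, (0, 1))
(4, 3, R7, (1,))
(5, 0, R7, (1,))
(5, 3, R7, (1,))

bar 0: v0=C3 v1=C4 downbeat P8
bar 1: v0=E3 v1=G3 downbeat m3
bar 2: v0=C3 v1=E3 downbeat M3
bar 3: v0=B2 v1=D3 downbeat m3
bar 4: v0=D3 v1=D4 downbeat P8
bar 5: v0=D3 v1=B3 downbeat M6
bar 6: v0=C3 v1=C4 downbeat P8
  -> R4 @ bar 2 tick 3 v(0, 1): C3/F3 P4 untreated
  -> R4 @ bar 3 tick 3 v(0, 1): B2/F3 TT untreated
  -> R2 @ bar 4 tick 0 v(0, 1): B2/F3 TT -> D3/D4 P8 similar
  -> R7 @ bar 4 tick 3 v(1,): B3->F3 leap 6st
  -> R7 @ bar 5 tick 0 v(1,): F3->B3 leap 6st
  -> R7 @ bar 5 tick 3 v(1,): B3->F3 leap 6st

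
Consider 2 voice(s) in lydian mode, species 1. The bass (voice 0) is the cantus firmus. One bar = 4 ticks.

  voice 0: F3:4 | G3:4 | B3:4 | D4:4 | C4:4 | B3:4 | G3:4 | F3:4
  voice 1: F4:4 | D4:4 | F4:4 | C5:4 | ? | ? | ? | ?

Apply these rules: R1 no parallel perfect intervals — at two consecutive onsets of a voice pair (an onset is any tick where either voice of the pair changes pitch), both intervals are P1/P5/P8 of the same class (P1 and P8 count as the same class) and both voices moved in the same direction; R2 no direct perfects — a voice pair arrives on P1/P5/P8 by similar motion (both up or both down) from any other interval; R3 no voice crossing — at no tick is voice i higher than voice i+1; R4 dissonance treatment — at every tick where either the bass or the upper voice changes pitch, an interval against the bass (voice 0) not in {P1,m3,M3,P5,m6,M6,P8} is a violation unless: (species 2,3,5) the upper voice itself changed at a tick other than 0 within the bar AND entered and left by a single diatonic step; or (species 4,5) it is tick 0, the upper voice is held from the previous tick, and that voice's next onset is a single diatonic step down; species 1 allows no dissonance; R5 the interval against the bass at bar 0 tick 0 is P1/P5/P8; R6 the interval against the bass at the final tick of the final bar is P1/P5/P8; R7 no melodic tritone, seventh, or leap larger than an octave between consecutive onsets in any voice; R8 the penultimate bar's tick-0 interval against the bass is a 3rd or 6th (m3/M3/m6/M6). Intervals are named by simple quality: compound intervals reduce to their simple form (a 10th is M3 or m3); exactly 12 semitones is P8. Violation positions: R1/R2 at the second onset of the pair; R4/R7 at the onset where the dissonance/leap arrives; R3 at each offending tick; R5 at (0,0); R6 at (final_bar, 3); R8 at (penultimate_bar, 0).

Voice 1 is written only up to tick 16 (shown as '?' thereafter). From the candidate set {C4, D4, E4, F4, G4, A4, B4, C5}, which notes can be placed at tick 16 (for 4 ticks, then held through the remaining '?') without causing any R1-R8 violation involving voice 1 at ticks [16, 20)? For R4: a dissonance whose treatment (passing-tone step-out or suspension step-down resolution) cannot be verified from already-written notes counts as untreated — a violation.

{A4, C5, E4}

C4: violates R2
D4: violates R4,R7
E4: legal
F4: violates R4
G4: violates R2
A4: legal
B4: violates R4
C5: legal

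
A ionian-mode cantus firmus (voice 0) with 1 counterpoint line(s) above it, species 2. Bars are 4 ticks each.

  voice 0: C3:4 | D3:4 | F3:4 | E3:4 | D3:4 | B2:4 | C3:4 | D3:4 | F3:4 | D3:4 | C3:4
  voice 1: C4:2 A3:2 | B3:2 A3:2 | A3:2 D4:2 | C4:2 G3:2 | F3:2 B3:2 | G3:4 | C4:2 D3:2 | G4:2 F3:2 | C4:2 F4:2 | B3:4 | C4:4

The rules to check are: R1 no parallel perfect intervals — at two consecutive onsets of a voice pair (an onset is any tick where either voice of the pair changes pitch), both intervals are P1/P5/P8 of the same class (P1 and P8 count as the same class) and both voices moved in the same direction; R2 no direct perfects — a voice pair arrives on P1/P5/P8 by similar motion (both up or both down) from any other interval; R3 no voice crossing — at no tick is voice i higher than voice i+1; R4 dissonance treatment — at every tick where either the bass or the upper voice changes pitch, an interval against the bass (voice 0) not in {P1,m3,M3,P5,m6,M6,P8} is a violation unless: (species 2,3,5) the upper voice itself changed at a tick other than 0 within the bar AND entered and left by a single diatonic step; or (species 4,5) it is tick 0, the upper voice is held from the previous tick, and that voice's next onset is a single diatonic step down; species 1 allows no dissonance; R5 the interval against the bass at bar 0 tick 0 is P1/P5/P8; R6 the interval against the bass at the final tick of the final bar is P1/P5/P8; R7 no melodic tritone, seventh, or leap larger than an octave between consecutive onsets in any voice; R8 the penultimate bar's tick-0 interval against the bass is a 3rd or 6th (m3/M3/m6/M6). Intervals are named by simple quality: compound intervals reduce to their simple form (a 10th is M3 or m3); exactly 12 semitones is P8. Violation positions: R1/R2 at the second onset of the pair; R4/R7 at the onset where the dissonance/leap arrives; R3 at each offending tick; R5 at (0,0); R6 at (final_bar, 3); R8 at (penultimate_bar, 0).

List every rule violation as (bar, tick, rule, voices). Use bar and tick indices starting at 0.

(4, 2, R7, (1,))
(6, 0, R2, (0, 1))
(6, 2, R4, (0, 1))
(6, 2, R7, (1,))
(7, 0, R4, (0, 1))
(7, 0, R7, (1,))
(7, 2, R7, (1,))
(8, 0, R2, (0, 1))
(9, 0, R7, (1,))

bar 0: v0=C3 v1=C4 downbeat P8
bar 1: v0=D3 v1=B3 downbeat M6
bar 2: v0=F3 v1=A3 downbeat M3
bar 3: v0=E3 v1=C4 downbeat m6
bar 4: v0=D3 v1=F3 downbeat m3
bar 5: v0=B2 v1=G3 downbeat m6
bar 6: v0=C3 v1=C4 downbeat P8
bar 7: v0=D3 v1=G4 downbeat P4
bar 8: v0=F3 v1=C4 downbeat P5
bar 9: v0=D3 v1=B3 downbeat M6
bar 10: v0=C3 v1=C4 downbeat P8
  -> R7 @ bar 4 tick 2 v(1,): F3->B3 leap 6st
  -> R2 @ bar 6 tick 0 v(0, 1): B2/G3 m6 -> C3/C4 P8 similar
  -> R4 @ bar 6 tick 2 v(0, 1): C3/D3 M2 untreated
  -> R7 @ bar 6 tick 2 v(1,): C4->D3 leap 10st
  -> R4 @ bar 7 tick 0 v(0, 1): D3/G4 P4 untreated
  -> R7 @ bar 7 tick 0 v(1,): D3->G4 leap 17st
  -> R7 @ bar 7 tick 2 v(1,): G4->F3 leap 14st
  -> R2 @ bar 8 tick 0 v(0, 1): D3/F3 m3 -> F3/C4 P5 similar
  -> R7 @ bar 9 tick 0 v(1,): F4->B3 leap 6st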